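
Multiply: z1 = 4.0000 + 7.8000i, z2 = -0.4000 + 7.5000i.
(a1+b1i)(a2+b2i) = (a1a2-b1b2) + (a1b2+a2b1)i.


Real = 4*(-0.4) - 7.8*7.5 = -1.6 - 58.5 = -60.1
Imag = 4*7.5 - (0.4)*7.8 = 30 - (3.12) = 26.88

-60.1000 + 26.8800i


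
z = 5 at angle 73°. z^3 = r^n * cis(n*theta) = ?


r^3 = 5^3 = 125
n*theta = 3*73° = 219° = 219° (mod 360)
a = 125*cos(219°) = -97.1432
b = 125*sin(219°) = -78.6650

125 cis(219°) = -97.1432 - 78.6650i


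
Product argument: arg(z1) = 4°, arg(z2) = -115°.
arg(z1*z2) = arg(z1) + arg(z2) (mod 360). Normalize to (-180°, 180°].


arg(z1*z2) = 4° - 115° = -111°
Normalized to (-180°, 180°]: -111°

-111°


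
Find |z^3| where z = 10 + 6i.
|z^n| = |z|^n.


|z| = sqrt(100+36) = sqrt(136) = 11.6619
|z^3| = |z|^3 = (sqrt(136))^3 = 136*sqrt(136)

|z^3| = 136*sqrt(136) ≈ 1586.0189


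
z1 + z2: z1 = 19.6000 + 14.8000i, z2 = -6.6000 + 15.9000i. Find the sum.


Real: 19.6 - 6.6 = 13
Imag: 14.8 + 15.9 = 30.7

13.0000 + 30.7000i


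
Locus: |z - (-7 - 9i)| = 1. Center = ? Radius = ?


|z - z0| = r is a circle with center z0 and radius r.
Center = (-7, -9), radius = 1

Circle with center (-7, -9) and radius 1


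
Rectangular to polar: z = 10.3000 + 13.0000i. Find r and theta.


r = sqrt(106.09+169) = sqrt(275.09) = 16.5858
theta = atan2(13, 10.3) = 51.6099 degrees

r = 16.5858, theta = 51.6099 degrees


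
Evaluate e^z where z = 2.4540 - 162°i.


e^2.4540 = 11.63479
cos(-162°) = -0.951057
sin(-162°) = -0.309017
Real = 11.63479*(-0.951057) = -11.0653
Imag = 11.63479*(-0.309017) = -3.5953

-11.0653 - 3.5953i


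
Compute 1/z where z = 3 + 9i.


|z|^2 = 9+81 = 90
1/z = (3 - 9i)/90

1/z = 0.0333 - 0.1000i


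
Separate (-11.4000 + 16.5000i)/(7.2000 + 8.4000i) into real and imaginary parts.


Multiply by conjugate: (-11.4000 + 16.5000i)(7.2000 - 8.4000i) / (7.2^2 + 8.4^2)
Numerator real = -11.4*7.2 + 16.5*8.4 = 56.52
Numerator imag = 16.5*7.2 - (-11.4)*8.4 = 214.56
Denominator = 122.4
Re(z) = 56.52/122.4 = 0.4618
Im(z) = 214.56/122.4 = 1.7529

Re(z) = 0.4618, Im(z) = 1.7529


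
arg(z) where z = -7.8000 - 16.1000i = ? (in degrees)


Re = -7.8, Im = -16.1
arg = atan2(-16.1, -7.8) = -115.8489 degrees

arg(z) = -115.8489 degrees


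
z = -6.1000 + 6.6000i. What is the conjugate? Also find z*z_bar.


z_bar = -6.1000 - 6.6000i
z*z_bar = (-6.1)^2 + 6.6^2 = 37.21 + 43.56 = 80.77

z_bar = -6.1000 - 6.6000i, z*z_bar = 80.77


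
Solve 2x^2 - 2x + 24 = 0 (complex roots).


disc = (-2)^2 - 4*2*24 = 4 - 192 = -188
sqrt(|disc|) = sqrt(188) = 13.7113
Real part = 2/(2*2) = 0.5000
Imag part = 13.7113/(2*2) = 3.4278

0.5000 ± 3.4278i


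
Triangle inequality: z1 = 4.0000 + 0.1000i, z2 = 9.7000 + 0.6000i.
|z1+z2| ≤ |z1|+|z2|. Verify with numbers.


|z1| = sqrt(4^2 + 0.1^2) = sqrt(16.01) = 4.0012
|z2| = sqrt(9.7^2 + 0.6^2) = sqrt(94.45) = 9.7185
z1+z2 = 13.7000 + 0.7000i
|z1+z2| = sqrt(188.18) = 13.7179
|z1|+|z2| = 4.0012 + 9.7185 = 13.7197

|z1+z2| = 13.7179 ≤ |z1|+|z2| = 13.7197 (verified)


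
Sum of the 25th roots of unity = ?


The sum of all 25th roots of unity is 0.
Geometric series: (1 - w^25)/(1 - w) = (1-1)/(1-w) = 0 since w^25 = 1, w ≠ 1.
Alternatively: coefficient of z^24 in z^25 - 1 is 0.

0


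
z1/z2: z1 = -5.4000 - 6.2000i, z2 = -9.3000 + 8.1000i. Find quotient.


Conjugate of z2 = -9.3000 - 8.1000i
Numerator: (-5.4000 - 6.2000i)(-9.3000 - 8.1000i) = 0 + 101.4000i
Denominator: (-9.3)^2 + 8.1^2 = 152.1
Result = (0 + 101.4000i)/152.1

0 + 0.6667i


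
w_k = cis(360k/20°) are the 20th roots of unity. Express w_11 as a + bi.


Angle = 360*11/20 = 198°
a = cos(198°) = -0.9511
b = sin(198°) = -0.3090

-0.9511 - 0.3090i


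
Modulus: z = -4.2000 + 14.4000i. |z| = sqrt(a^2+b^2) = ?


|z| = sqrt((-4.2)^2 + 14.4^2) = sqrt(17.64 + 207.36) = sqrt(225) = 15.0000

|z| = 15.0000


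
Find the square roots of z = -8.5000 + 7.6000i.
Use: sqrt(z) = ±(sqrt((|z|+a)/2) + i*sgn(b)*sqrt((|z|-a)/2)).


|z| = sqrt(72.25+57.76) = 11.4022
sqrt((|z|+a)/2) = sqrt((11.4022+(-8.5))/2) = sqrt(1.4511) = 1.2046
sqrt((|z|-a)/2) = sqrt((11.4022-(-8.5))/2) = sqrt(9.9511) = 3.1545

±(1.2046 + 3.1545i) i.e. 1.2046 + 3.1545i and -1.2046 - 3.1545i


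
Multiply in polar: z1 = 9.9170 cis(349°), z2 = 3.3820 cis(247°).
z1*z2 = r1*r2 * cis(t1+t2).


r = 9.9170 * 3.3820 = 33.5393
theta = 349° + 247° = 596° = 236° (mod 360)

33.5393 cis(236°)


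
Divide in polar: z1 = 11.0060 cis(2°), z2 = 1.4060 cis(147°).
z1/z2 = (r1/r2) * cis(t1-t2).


r = 11.0060 / 1.4060 = 7.8279
theta = 2° - 147° = -145° = 215° (mod 360)

7.8279 cis(215°)


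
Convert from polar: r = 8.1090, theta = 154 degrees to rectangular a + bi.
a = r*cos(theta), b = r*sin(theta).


a = 8.1090*cos(154°) = 8.1090*(-0.89879) = -7.2883
b = 8.1090*sin(154°) = 8.1090*0.438371 = 3.5548

-7.2883 + 3.5548i


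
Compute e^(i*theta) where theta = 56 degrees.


cos(56°) = 0.5592
sin(56°) = 0.8290

e^(i*56°) = 0.5592 + 0.8290i


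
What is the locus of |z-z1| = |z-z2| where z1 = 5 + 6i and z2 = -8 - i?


Equal distances means the locus is the perpendicular bisector of z1 and z2.
Midpoint = ((5+(-8))/2, (6+(-1))/2) = (-1.5000, 2.5000)

Perpendicular bisector through (-1.5000, 2.5000)


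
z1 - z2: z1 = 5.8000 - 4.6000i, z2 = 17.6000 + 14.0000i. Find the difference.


Real: 5.8 - 17.6 = -11.8
Imag: -4.6 - 14 = -18.6

-11.8000 - 18.6000i


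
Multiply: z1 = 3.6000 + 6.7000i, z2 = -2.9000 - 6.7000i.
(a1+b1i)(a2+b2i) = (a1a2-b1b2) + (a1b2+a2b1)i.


Real = 3.6*(-2.9) - 6.7*(-6.7) = -10.44 - (-44.89) = 34.45
Imag = 3.6*(-6.7) - (2.9)*6.7 = -24.12 - (19.43) = -43.55

34.4500 - 43.5500i


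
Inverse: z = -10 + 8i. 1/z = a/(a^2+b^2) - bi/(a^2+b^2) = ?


|z|^2 = 100+64 = 164
1/z = (-10 - 8i)/164

1/z = -0.0610 - 0.0488i


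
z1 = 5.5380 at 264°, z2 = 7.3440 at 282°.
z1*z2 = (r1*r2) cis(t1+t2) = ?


r = 5.5380 * 7.3440 = 40.6711
theta = 264° + 282° = 546° = 186° (mod 360)

40.6711 cis(186°)


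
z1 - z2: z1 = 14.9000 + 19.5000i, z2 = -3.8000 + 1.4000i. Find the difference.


Real: 14.9 + 3.8 = 18.7
Imag: 19.5 - 1.4 = 18.1

18.7000 + 18.1000i


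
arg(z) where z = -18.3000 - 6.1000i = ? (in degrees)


Re = -18.3, Im = -6.1
arg = atan2(-6.1, -18.3) = -161.5651 degrees

arg(z) = -161.5651 degrees


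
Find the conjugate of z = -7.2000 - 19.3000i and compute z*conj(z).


z_bar = -7.2000 + 19.3000i
z*z_bar = (-7.2)^2 + (-19.3)^2 = 51.84 + 372.49 = 424.33

z_bar = -7.2000 + 19.3000i, z*z_bar = 424.33


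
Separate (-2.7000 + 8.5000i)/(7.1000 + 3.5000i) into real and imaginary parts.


Multiply by conjugate: (-2.7000 + 8.5000i)(7.1000 - 3.5000i) / (7.1^2 + 3.5^2)
Numerator real = -2.7*7.1 + 8.5*3.5 = 10.58
Numerator imag = 8.5*7.1 - (-2.7)*3.5 = 69.8
Denominator = 62.66
Re(z) = 10.58/62.66 = 0.1688
Im(z) = 69.8/62.66 = 1.1139

Re(z) = 0.1688, Im(z) = 1.1139


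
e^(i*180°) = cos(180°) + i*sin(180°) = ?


cos(180°) = -1.0000
sin(180°) = 0

e^(i*180°) = -1.0000 + 0i


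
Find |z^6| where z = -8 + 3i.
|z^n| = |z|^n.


|z| = sqrt(64+9) = sqrt(73) = 8.5440
|z^6| = |z|^6 = (sqrt(73))^6 = 73^3 = 389017

|z^6| = 389017


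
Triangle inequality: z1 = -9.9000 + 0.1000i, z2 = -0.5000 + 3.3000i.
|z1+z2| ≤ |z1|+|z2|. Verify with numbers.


|z1| = sqrt((-9.9)^2 + 0.1^2) = sqrt(98.02) = 9.9005
|z2| = sqrt((-0.5)^2 + 3.3^2) = sqrt(11.14) = 3.3377
z1+z2 = -10.4000 + 3.4000i
|z1+z2| = sqrt(119.72) = 10.9417
|z1|+|z2| = 9.9005 + 3.3377 = 13.2382

|z1+z2| = 10.9417 ≤ |z1|+|z2| = 13.2382 (verified)


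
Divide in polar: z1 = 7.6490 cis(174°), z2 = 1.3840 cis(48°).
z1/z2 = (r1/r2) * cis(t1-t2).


r = 7.6490 / 1.3840 = 5.5267
theta = 174° - 48° = 126° = 126° (mod 360)

5.5267 cis(126°)


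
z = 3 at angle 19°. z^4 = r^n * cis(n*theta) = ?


r^4 = 3^4 = 81
n*theta = 4*19° = 76° = 76° (mod 360)
a = 81*cos(76°) = 19.5957
b = 81*sin(76°) = 78.5940

81 cis(76°) = 19.5957 + 78.5940i


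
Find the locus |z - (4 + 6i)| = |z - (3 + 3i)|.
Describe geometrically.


Equal distances means the locus is the perpendicular bisector of z1 and z2.
Midpoint = ((4+3)/2, (6+3)/2) = (3.5000, 4.5000)

Perpendicular bisector through (3.5000, 4.5000)


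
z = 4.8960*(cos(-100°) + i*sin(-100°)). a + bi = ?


a = 4.8960*cos(-100°) = 4.8960*(-0.17365) = -0.8502
b = 4.8960*sin(-100°) = 4.8960*(-0.9848) = -4.8216

-0.8502 - 4.8216i


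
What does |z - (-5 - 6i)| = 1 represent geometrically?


|z - z0| = r is a circle with center z0 and radius r.
Center = (-5, -6), radius = 1

Circle with center (-5, -6) and radius 1


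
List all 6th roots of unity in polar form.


The 6th roots of unity are cis(360k/6°) for k=0..5
Angle step = 360/6 = 60°
Primitive root: cis(60°)
Primitive root = 0.5000 + 0.8660i

6 roots at angles: 0°, 60°, 120°, 180°, 240°, 300°


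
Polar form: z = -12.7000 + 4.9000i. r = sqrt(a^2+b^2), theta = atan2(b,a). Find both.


r = sqrt(161.29+24.01) = sqrt(185.3) = 13.6125
theta = atan2(4.9, -12.7) = 158.9021 degrees

r = 13.6125, theta = 158.9021 degrees


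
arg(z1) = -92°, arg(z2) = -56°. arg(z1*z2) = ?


arg(z1*z2) = -92° - 56° = -148°
Normalized to (-180°, 180°]: -148°

-148°


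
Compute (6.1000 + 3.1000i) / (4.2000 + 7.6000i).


Conjugate of z2 = 4.2000 - 7.6000i
Numerator: (6.1000 + 3.1000i)(4.2000 - 7.6000i) = 49.1800 - 33.3400i
Denominator: 4.2^2 + 7.6^2 = 75.4
Result = (49.1800 - 33.3400i)/75.4

0.6523 - 0.4422i


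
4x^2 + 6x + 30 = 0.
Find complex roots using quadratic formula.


disc = 6^2 - 4*4*30 = 36 - 480 = -444
sqrt(|disc|) = sqrt(444) = 21.0713
Real part = -6/(2*4) = -0.7500
Imag part = 21.0713/(2*4) = 2.6339

-0.7500 ± 2.6339i


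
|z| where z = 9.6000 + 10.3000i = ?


|z| = sqrt(9.6^2 + 10.3^2) = sqrt(92.16 + 106.09) = sqrt(198.25) = 14.0801

|z| = 14.0801


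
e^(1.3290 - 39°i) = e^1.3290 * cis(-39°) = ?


e^1.3290 = 3.7773
cos(-39°) = 0.77715
sin(-39°) = -0.6293
Real = 3.7773*0.77715 = 2.9355
Imag = 3.7773*(-0.6293) = -2.3771

2.9355 - 2.3771i


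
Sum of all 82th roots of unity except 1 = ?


With w = e^(2*pi*i/82), all 82 of the 82th roots of unity w^0 = 1, w, ..., w^(81) sum to 0: 1 + w + ... + w^(81) = (1 - w^82)/(1 - w) = 0 since w^82 = 1, w ≠ 1.
Removing the root 1: w + w^2 + ... + w^(81) = 0 - 1 = -1

Sum = -1


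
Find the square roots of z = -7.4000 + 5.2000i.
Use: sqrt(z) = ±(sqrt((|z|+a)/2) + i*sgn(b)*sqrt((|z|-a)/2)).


|z| = sqrt(54.76+27.04) = 9.0443
sqrt((|z|+a)/2) = sqrt((9.0443+(-7.4))/2) = sqrt(0.8222) = 0.9067
sqrt((|z|-a)/2) = sqrt((9.0443-(-7.4))/2) = sqrt(8.2222) = 2.8674

±(0.9067 + 2.8674i) i.e. 0.9067 + 2.8674i and -0.9067 - 2.8674i


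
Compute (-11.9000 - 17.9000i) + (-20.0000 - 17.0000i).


Real: -11.9 - 20 = -31.9
Imag: -17.9 - 17 = -34.9

-31.9000 - 34.9000i


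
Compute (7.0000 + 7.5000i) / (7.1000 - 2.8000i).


Conjugate of z2 = 7.1000 + 2.8000i
Numerator: (7.0000 + 7.5000i)(7.1000 + 2.8000i) = 28.7000 + 72.8500i
Denominator: 7.1^2 + (-2.8)^2 = 58.25
Result = (28.7000 + 72.8500i)/58.25

0.4927 + 1.2506i


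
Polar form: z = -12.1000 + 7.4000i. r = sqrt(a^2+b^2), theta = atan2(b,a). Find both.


r = sqrt(146.41+54.76) = sqrt(201.17) = 14.1834
theta = atan2(7.4, -12.1) = 148.5513 degrees

r = 14.1834, theta = 148.5513 degrees


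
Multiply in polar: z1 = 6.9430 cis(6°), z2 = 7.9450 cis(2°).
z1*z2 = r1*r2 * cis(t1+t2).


r = 6.9430 * 7.9450 = 55.1621
theta = 6° + 2° = 8° = 8° (mod 360)

55.1621 cis(8°)


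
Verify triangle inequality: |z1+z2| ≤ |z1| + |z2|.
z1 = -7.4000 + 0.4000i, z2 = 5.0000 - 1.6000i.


|z1| = sqrt((-7.4)^2 + 0.4^2) = sqrt(54.92) = 7.4108
|z2| = sqrt(5^2 + (-1.6)^2) = sqrt(27.56) = 5.2498
z1+z2 = -2.4000 - 1.2000i
|z1+z2| = sqrt(7.2) = 2.6833
|z1|+|z2| = 7.4108 + 5.2498 = 12.6606

|z1+z2| = 2.6833 ≤ |z1|+|z2| = 12.6606 (verified)


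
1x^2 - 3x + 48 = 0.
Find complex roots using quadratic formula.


disc = (-3)^2 - 4*1*48 = 9 - 192 = -183
sqrt(|disc|) = sqrt(183) = 13.5277
Real part = 3/(2*1) = 1.5000
Imag part = 13.5277/(2*1) = 6.7639

1.5000 ± 6.7639i


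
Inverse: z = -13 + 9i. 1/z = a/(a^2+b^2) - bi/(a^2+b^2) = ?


|z|^2 = 169+81 = 250
1/z = (-13 - 9i)/250

1/z = -0.0520 - 0.0360i


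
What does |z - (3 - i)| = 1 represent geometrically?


|z - z0| = r is a circle with center z0 and radius r.
Center = (3, -1), radius = 1

Circle with center (3, -1) and radius 1


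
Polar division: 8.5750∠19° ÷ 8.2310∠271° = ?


r = 8.5750 / 8.2310 = 1.0418
theta = 19° - 271° = -252° = 108° (mod 360)

1.0418 cis(108°)


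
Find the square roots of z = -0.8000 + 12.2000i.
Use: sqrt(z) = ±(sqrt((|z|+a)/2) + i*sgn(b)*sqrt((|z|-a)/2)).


|z| = sqrt(0.64+148.84) = 12.2262
sqrt((|z|+a)/2) = sqrt((12.2262+(-0.8))/2) = sqrt(5.7131) = 2.3902
sqrt((|z|-a)/2) = sqrt((12.2262-(-0.8))/2) = sqrt(6.5131) = 2.5521

±(2.3902 + 2.5521i) i.e. 2.3902 + 2.5521i and -2.3902 - 2.5521i


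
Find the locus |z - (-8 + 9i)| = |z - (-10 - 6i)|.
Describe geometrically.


Equal distances means the locus is the perpendicular bisector of z1 and z2.
Midpoint = ((-8+(-10))/2, (9+(-6))/2) = (-9.0000, 1.5000)

Perpendicular bisector through (-9.0000, 1.5000)


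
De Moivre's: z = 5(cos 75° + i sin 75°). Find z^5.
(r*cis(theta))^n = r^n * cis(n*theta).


r^5 = 5^5 = 3125
n*theta = 5*75° = 375° = 15° (mod 360)
a = 3125*cos(15°) = 3018.5182
b = 3125*sin(15°) = 808.8095

3125 cis(15°) = 3018.5182 + 808.8095i


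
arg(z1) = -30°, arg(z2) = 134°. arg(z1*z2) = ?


arg(z1*z2) = -30° + 134° = 104°
Normalized to (-180°, 180°]: 104°

104°


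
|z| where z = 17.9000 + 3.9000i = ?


|z| = sqrt(17.9^2 + 3.9^2) = sqrt(320.41 + 15.21) = sqrt(335.62) = 18.3199

|z| = 18.3199


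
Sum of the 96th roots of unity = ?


The sum of all 96th roots of unity is 0.
Geometric series: (1 - w^96)/(1 - w) = (1-1)/(1-w) = 0 since w^96 = 1, w ≠ 1.
Alternatively: coefficient of z^95 in z^96 - 1 is 0.

0


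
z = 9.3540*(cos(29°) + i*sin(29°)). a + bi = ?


a = 9.3540*cos(29°) = 9.3540*0.87462 = 8.1812
b = 9.3540*sin(29°) = 9.3540*0.48481 = 4.5349

8.1812 + 4.5349i


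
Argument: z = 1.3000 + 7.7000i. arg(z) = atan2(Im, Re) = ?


Re = 1.3, Im = 7.7
arg = atan2(7.7, 1.3) = 80.4171 degrees

arg(z) = 80.4171 degrees


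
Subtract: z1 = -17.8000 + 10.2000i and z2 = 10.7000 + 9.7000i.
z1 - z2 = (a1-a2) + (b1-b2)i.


Real: -17.8 - 10.7 = -28.5
Imag: 10.2 - 9.7 = 0.5

-28.5000 + 0.5000i


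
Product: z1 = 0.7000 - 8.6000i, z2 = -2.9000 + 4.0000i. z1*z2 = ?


Real = 0.7*(-2.9) - (-8.6)*4 = -2.03 - (-34.4) = 32.37
Imag = 0.7*4 - (2.9)*(-8.6) = 2.8 + 24.94 = 27.74

32.3700 + 27.7400i


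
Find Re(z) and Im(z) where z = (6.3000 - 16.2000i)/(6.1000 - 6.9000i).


Multiply by conjugate: (6.3000 - 16.2000i)(6.1000 + 6.9000i) / (6.1^2 + (-6.9)^2)
Numerator real = 6.3*6.1 - (16.2)*(-6.9) = 150.21
Numerator imag = -16.2*6.1 - 6.3*(-6.9) = -55.35
Denominator = 84.82
Re(z) = 150.21/84.82 = 1.7709
Im(z) = -55.35/84.82 = -0.6526

Re(z) = 1.7709, Im(z) = -0.6526


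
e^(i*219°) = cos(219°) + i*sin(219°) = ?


cos(219°) = -0.7771
sin(219°) = -0.6293

e^(i*219°) = -0.7771 - 0.6293i


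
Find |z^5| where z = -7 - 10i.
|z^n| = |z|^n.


|z| = sqrt(49+100) = sqrt(149) = 12.2066
|z^5| = |z|^5 = (sqrt(149))^5 = 149^2 * sqrt(149) = 22201*sqrt(149)

|z^5| = 22201*sqrt(149) ≈ 270997.7412


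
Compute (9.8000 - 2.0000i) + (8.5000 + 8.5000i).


Real: 9.8 + 8.5 = 18.3
Imag: -2 + 8.5 = 6.5

18.3000 + 6.5000i


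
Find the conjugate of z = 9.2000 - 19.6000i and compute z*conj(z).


z_bar = 9.2000 + 19.6000i
z*z_bar = 9.2^2 + (-19.6)^2 = 84.64 + 384.16 = 468.8

z_bar = 9.2000 + 19.6000i, z*z_bar = 468.8


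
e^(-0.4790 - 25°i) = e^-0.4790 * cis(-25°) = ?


e^-0.4790 = 0.6194
cos(-25°) = 0.9063
sin(-25°) = -0.4226
Real = 0.6194*0.9063 = 0.5614
Imag = 0.6194*(-0.4226) = -0.2618

0.5614 - 0.2618i


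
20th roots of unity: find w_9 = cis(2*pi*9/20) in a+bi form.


Angle = 360*9/20 = 162°
a = cos(162°) = -0.9511
b = sin(162°) = 0.3090

-0.9511 + 0.3090i


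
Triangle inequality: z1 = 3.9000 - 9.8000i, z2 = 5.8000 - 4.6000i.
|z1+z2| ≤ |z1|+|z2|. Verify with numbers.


|z1| = sqrt(3.9^2 + (-9.8)^2) = sqrt(111.25) = 10.5475
|z2| = sqrt(5.8^2 + (-4.6)^2) = sqrt(54.8) = 7.4027
z1+z2 = 9.7000 - 14.4000i
|z1+z2| = sqrt(301.45) = 17.3623
|z1|+|z2| = 10.5475 + 7.4027 = 17.9502

|z1+z2| = 17.3623 ≤ |z1|+|z2| = 17.9502 (verified)


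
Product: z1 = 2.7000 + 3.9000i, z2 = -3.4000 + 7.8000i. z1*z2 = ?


Real = 2.7*(-3.4) - 3.9*7.8 = -9.18 - 30.42 = -39.6
Imag = 2.7*7.8 - (3.4)*3.9 = 21.06 - (13.26) = 7.8

-39.6000 + 7.8000i


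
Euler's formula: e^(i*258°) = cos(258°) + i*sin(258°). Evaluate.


cos(258°) = -0.2079
sin(258°) = -0.9781

e^(i*258°) = -0.2079 - 0.9781i


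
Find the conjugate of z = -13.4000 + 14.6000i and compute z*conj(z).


z_bar = -13.4000 - 14.6000i
z*z_bar = (-13.4)^2 + 14.6^2 = 179.56 + 213.16 = 392.72

z_bar = -13.4000 - 14.6000i, z*z_bar = 392.72


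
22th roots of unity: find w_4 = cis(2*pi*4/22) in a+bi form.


Angle = 360*4/22 = 65.4545°
a = cos(65.4545°) = 0.4154
b = sin(65.4545°) = 0.9096

0.4154 + 0.9096i


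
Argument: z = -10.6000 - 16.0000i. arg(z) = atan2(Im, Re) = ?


Re = -10.6, Im = -16
arg = atan2(-16, -10.6) = -123.5245 degrees

arg(z) = -123.5245 degrees


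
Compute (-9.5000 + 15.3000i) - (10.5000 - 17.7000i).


Real: -9.5 - 10.5 = -20
Imag: 15.3 + 17.7 = 33

-20.0000 + 33.0000i


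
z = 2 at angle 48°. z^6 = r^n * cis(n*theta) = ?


r^6 = 2^6 = 64
n*theta = 6*48° = 288° = 288° (mod 360)
a = 64*cos(288°) = 19.7771
b = 64*sin(288°) = -60.8676

64 cis(288°) = 19.7771 - 60.8676i


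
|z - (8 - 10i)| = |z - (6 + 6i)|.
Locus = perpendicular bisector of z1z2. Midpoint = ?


Equal distances means the locus is the perpendicular bisector of z1 and z2.
Midpoint = ((8+6)/2, (-10+6)/2) = (7.0000, -2.0000)

Perpendicular bisector through (7.0000, -2.0000)


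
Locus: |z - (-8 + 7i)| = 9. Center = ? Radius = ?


|z - z0| = r is a circle with center z0 and radius r.
Center = (-8, 7), radius = 9

Circle with center (-8, 7) and radius 9


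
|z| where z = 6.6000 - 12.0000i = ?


|z| = sqrt(6.6^2 + (-12)^2) = sqrt(43.56 + 144) = sqrt(187.56) = 13.6953

|z| = 13.6953


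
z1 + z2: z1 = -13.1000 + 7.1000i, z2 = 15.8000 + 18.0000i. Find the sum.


Real: -13.1 + 15.8 = 2.7
Imag: 7.1 + 18 = 25.1

2.7000 + 25.1000i


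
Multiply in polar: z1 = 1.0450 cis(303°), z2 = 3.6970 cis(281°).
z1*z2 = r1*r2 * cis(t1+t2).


r = 1.0450 * 3.6970 = 3.8634
theta = 303° + 281° = 584° = 224° (mod 360)

3.8634 cis(224°)


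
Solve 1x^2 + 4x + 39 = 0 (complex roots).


disc = 4^2 - 4*1*39 = 16 - 156 = -140
sqrt(|disc|) = sqrt(140) = 11.8322
Real part = -4/(2*1) = -2.0000
Imag part = 11.8322/(2*1) = 5.9161

-2.0000 ± 5.9161i


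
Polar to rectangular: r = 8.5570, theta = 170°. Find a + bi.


a = 8.5570*cos(170°) = 8.5570*(-0.98481) = -8.4270
b = 8.5570*sin(170°) = 8.5570*0.17365 = 1.4859

-8.4270 + 1.4859i


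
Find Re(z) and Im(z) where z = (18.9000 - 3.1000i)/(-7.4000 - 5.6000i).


Multiply by conjugate: (18.9000 - 3.1000i)(-7.4000 + 5.6000i) / ((-7.4)^2 + (-5.6)^2)
Numerator real = 18.9*(-7.4) - (3.1)*(-5.6) = -122.5
Numerator imag = -3.1*(-7.4) - 18.9*(-5.6) = 128.78
Denominator = 86.12
Re(z) = -122.5/86.12 = -1.4224
Im(z) = 128.78/86.12 = 1.4954

Re(z) = -1.4224, Im(z) = 1.4954


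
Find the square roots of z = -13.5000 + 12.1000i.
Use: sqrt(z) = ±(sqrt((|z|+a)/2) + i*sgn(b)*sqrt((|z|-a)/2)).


|z| = sqrt(182.25+146.41) = 18.1290
sqrt((|z|+a)/2) = sqrt((18.1290+(-13.5))/2) = sqrt(2.3145) = 1.5213
sqrt((|z|-a)/2) = sqrt((18.1290-(-13.5))/2) = sqrt(15.8145) = 3.9767

±(1.5213 + 3.9767i) i.e. 1.5213 + 3.9767i and -1.5213 - 3.9767i


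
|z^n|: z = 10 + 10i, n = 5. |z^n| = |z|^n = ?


|z| = sqrt(100+100) = sqrt(200) = 14.1421
|z^5| = |z|^5 = (sqrt(200))^5 = 200^2 * sqrt(200) = 40000*sqrt(200)

|z^5| = 40000*sqrt(200) ≈ 565685.4249


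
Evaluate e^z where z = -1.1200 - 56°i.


e^-1.1200 = 0.3263
cos(-56°) = 0.5592
sin(-56°) = -0.829
Real = 0.3263*0.5592 = 0.1825
Imag = 0.3263*(-0.829) = -0.2705

0.1825 - 0.2705i


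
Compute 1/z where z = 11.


|z|^2 = 121+0 = 121
1/z = (11 - 0i)/121

1/z = 0.0909 + 0i


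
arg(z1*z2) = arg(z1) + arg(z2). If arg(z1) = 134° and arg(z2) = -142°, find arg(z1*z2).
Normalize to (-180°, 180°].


arg(z1*z2) = 134° - 142° = -8°
Normalized to (-180°, 180°]: -8°

-8°


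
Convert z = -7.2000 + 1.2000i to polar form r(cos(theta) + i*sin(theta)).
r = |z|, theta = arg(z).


r = sqrt(51.84+1.44) = sqrt(53.28) = 7.2993
theta = atan2(1.2, -7.2) = 170.5377 degrees

r = 7.2993, theta = 170.5377 degrees


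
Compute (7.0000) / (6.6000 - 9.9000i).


Conjugate of z2 = 6.6000 + 9.9000i
Numerator: (7.0000)(6.6000 + 9.9000i) = 46.2000 + 69.3000i
Denominator: 6.6^2 + (-9.9)^2 = 141.57
Result = (46.2000 + 69.3000i)/141.57

0.3263 + 0.4895i


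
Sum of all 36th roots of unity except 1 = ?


With w = e^(2*pi*i/36), all 36 of the 36th roots of unity w^0 = 1, w, ..., w^(35) sum to 0: 1 + w + ... + w^(35) = (1 - w^36)/(1 - w) = 0 since w^36 = 1, w ≠ 1.
Removing the root 1: w + w^2 + ... + w^(35) = 0 - 1 = -1

Sum = -1


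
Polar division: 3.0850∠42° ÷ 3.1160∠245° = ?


r = 3.0850 / 3.1160 = 0.9901
theta = 42° - 245° = -203° = 157° (mod 360)

0.9901 cis(157°)


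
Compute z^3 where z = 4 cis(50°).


r^3 = 4^3 = 64
n*theta = 3*50° = 150° = 150° (mod 360)
a = 64*cos(150°) = -55.4256
b = 64*sin(150°) = 32.0000

64 cis(150°) = -55.4256 + 32.0000i


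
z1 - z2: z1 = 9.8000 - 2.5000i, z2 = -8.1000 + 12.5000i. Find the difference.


Real: 9.8 + 8.1 = 17.9
Imag: -2.5 - 12.5 = -15

17.9000 - 15.0000i


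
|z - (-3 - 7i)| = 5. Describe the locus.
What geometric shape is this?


|z - z0| = r is a circle with center z0 and radius r.
Center = (-3, -7), radius = 5

Circle with center (-3, -7) and radius 5


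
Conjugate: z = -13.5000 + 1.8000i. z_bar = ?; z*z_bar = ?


z_bar = -13.5000 - 1.8000i
z*z_bar = (-13.5)^2 + 1.8^2 = 182.25 + 3.24 = 185.49

z_bar = -13.5000 - 1.8000i, z*z_bar = 185.49


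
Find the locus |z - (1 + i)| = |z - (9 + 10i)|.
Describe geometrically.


Equal distances means the locus is the perpendicular bisector of z1 and z2.
Midpoint = ((1+9)/2, (1+10)/2) = (5.0000, 5.5000)

Perpendicular bisector through (5.0000, 5.5000)


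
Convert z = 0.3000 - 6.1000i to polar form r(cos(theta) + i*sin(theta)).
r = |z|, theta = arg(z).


r = sqrt(0.09+37.21) = sqrt(37.3) = 6.1074
theta = atan2(-6.1, 0.3) = -87.1844 degrees

r = 6.1074, theta = -87.1844 degrees


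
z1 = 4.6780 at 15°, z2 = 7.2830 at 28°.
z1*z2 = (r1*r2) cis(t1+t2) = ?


r = 4.6780 * 7.2830 = 34.0699
theta = 15° + 28° = 43° = 43° (mod 360)

34.0699 cis(43°)


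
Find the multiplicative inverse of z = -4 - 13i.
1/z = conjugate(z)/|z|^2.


|z|^2 = 16+169 = 185
1/z = (-4 + 13i)/185

1/z = -0.0216 + 0.0703i


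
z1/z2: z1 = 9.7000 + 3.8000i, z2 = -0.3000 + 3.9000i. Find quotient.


Conjugate of z2 = -0.3000 - 3.9000i
Numerator: (9.7000 + 3.8000i)(-0.3000 - 3.9000i) = 11.9100 - 38.9700i
Denominator: (-0.3)^2 + 3.9^2 = 15.3
Result = (11.9100 - 38.9700i)/15.3

0.7784 - 2.5471i


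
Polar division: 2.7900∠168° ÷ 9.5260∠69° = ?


r = 2.7900 / 9.5260 = 0.2929
theta = 168° - 69° = 99° = 99° (mod 360)

0.2929 cis(99°)


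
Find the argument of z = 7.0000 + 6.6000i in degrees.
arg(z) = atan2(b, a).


Re = 7, Im = 6.6
arg = atan2(6.6, 7) = 43.3153 degrees

arg(z) = 43.3153 degrees


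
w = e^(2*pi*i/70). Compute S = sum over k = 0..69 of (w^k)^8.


The roots are w_k = w^k with w = e^(2*pi*i/70), and (w^k)^8 = (w^8)^k.
So S = 1 + u + u^2 + ... + u^(69) with u = w^8.
8 = 0*70 + 8, so 8 is not a multiple of 70: u = w^8 ≠ 1 (w is a primitive 70th root), while u^70 = (w^70)^8 = 1.
Geometric series: S = (1 - u^70)/(1 - u) = (1 - 1)/(1 - u) = 0

S = 0


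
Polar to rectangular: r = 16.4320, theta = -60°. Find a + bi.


a = 16.4320*cos(-60°) = 16.4320*0.5 = 8.2160
b = 16.4320*sin(-60°) = 16.4320*(-0.866025) = -14.2305

8.2160 - 14.2305i


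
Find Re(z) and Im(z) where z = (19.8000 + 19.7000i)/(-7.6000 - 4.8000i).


Multiply by conjugate: (19.8000 + 19.7000i)(-7.6000 + 4.8000i) / ((-7.6)^2 + (-4.8)^2)
Numerator real = 19.8*(-7.6) + 19.7*(-4.8) = -245.04
Numerator imag = 19.7*(-7.6) - 19.8*(-4.8) = -54.68
Denominator = 80.8
Re(z) = -245.04/80.8 = -3.0327
Im(z) = -54.68/80.8 = -0.6767

Re(z) = -3.0327, Im(z) = -0.6767


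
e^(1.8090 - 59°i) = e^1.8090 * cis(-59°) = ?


e^1.8090 = 6.1043
cos(-59°) = 0.51504
sin(-59°) = -0.85717
Real = 6.1043*0.51504 = 3.1440
Imag = 6.1043*(-0.85717) = -5.2324

3.1440 - 5.2324i


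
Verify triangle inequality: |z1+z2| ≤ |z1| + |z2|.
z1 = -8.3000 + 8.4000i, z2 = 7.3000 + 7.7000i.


|z1| = sqrt((-8.3)^2 + 8.4^2) = sqrt(139.45) = 11.8089
|z2| = sqrt(7.3^2 + 7.7^2) = sqrt(112.58) = 10.6104
z1+z2 = -1.0000 + 16.1000i
|z1+z2| = sqrt(260.21) = 16.1310
|z1|+|z2| = 11.8089 + 10.6104 = 22.4193

|z1+z2| = 16.1310 ≤ |z1|+|z2| = 22.4193 (verified)


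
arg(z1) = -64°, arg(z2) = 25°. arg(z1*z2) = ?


arg(z1*z2) = -64° + 25° = -39°
Normalized to (-180°, 180°]: -39°

-39°


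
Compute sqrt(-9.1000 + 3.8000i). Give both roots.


|z| = sqrt(82.81+14.44) = 9.8615
sqrt((|z|+a)/2) = sqrt((9.8615+(-9.1))/2) = sqrt(0.3808) = 0.6171
sqrt((|z|-a)/2) = sqrt((9.8615-(-9.1))/2) = sqrt(9.4808) = 3.0791

±(0.6171 + 3.0791i) i.e. 0.6171 + 3.0791i and -0.6171 - 3.0791i


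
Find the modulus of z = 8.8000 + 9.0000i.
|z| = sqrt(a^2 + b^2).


|z| = sqrt(8.8^2 + 9^2) = sqrt(77.44 + 81) = sqrt(158.44) = 12.5873

|z| = 12.5873


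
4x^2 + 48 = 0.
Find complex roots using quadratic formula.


disc = 0^2 - 4*4*48 = 0 - 768 = -768
sqrt(|disc|) = sqrt(768) = 27.7128
Real part = 0/(2*4) = 0
Imag part = 27.7128/(2*4) = 3.4641

0 ± 3.4641i


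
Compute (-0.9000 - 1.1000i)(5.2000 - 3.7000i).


Real = -0.9*5.2 - (-1.1)*(-3.7) = -4.68 - 4.07 = -8.75
Imag = -0.9*(-3.7) + 5.2*(-1.1) = 3.33 - (5.72) = -2.39

-8.7500 - 2.3900i


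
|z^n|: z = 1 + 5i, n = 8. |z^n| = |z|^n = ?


|z| = sqrt(1+25) = sqrt(26) = 5.0990
|z^8| = |z|^8 = (sqrt(26))^8 = 26^4 = 456976

|z^8| = 456976


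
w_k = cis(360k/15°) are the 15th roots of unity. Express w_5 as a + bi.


Angle = 360*5/15 = 120°
a = cos(120°) = -0.5000
b = sin(120°) = 0.8660

-0.5000 + 0.8660i


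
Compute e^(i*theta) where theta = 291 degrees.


cos(291°) = 0.3584
sin(291°) = -0.9336

e^(i*291°) = 0.3584 - 0.9336i


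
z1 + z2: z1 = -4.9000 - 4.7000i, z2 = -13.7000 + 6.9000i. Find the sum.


Real: -4.9 - 13.7 = -18.6
Imag: -4.7 + 6.9 = 2.2

-18.6000 + 2.2000i


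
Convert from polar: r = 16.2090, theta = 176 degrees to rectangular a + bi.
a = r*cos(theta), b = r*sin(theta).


a = 16.2090*cos(176°) = 16.2090*(-0.99756) = -16.1695
b = 16.2090*sin(176°) = 16.2090*0.06976 = 1.1307

-16.1695 + 1.1307i


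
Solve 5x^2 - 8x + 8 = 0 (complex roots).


disc = (-8)^2 - 4*5*8 = 64 - 160 = -96
sqrt(|disc|) = sqrt(96) = 9.7980
Real part = 8/(2*5) = 0.8000
Imag part = 9.7980/(2*5) = 0.9798

0.8000 ± 0.9798i


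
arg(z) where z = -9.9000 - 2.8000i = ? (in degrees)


Re = -9.9, Im = -2.8
arg = atan2(-2.8, -9.9) = -164.2076 degrees

arg(z) = -164.2076 degrees


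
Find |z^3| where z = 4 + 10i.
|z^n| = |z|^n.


|z| = sqrt(16+100) = sqrt(116) = 10.7703
|z^3| = |z|^3 = (sqrt(116))^3 = 116*sqrt(116)

|z^3| = 116*sqrt(116) ≈ 1249.3582


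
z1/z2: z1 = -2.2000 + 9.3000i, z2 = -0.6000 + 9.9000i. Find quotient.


Conjugate of z2 = -0.6000 - 9.9000i
Numerator: (-2.2000 + 9.3000i)(-0.6000 - 9.9000i) = 93.3900 + 16.2000i
Denominator: (-0.6)^2 + 9.9^2 = 98.37
Result = (93.3900 + 16.2000i)/98.37

0.9494 + 0.1647i


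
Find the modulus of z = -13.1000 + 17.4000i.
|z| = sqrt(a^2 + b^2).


|z| = sqrt((-13.1)^2 + 17.4^2) = sqrt(171.61 + 302.76) = sqrt(474.37) = 21.7800

|z| = 21.7800


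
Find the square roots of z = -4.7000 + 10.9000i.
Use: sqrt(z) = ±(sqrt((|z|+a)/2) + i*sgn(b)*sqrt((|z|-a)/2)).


|z| = sqrt(22.09+118.81) = 11.8701
sqrt((|z|+a)/2) = sqrt((11.8701+(-4.7))/2) = sqrt(3.5851) = 1.8934
sqrt((|z|-a)/2) = sqrt((11.8701-(-4.7))/2) = sqrt(8.2851) = 2.8784

±(1.8934 + 2.8784i) i.e. 1.8934 + 2.8784i and -1.8934 - 2.8784i


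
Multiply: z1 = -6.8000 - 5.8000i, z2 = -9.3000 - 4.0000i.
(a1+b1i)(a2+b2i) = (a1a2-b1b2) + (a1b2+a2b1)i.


Real = -6.8*(-9.3) - (-5.8)*(-4) = 63.24 - 23.2 = 40.04
Imag = -6.8*(-4) - (9.3)*(-5.8) = 27.2 + 53.94 = 81.14

40.0400 + 81.1400i


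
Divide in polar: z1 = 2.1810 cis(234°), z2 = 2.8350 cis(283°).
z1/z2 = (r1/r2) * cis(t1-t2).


r = 2.1810 / 2.8350 = 0.7693
theta = 234° - 283° = -49° = 311° (mod 360)

0.7693 cis(311°)


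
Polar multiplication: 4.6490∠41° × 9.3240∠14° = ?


r = 4.6490 * 9.3240 = 43.3473
theta = 41° + 14° = 55° = 55° (mod 360)

43.3473 cis(55°)


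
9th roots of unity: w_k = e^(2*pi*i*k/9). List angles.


The 9th roots of unity are cis(360k/9°) for k=0..8
Angle step = 360/9 = 40°
Primitive root: cis(40°)
Primitive root = 0.7660 + 0.6428i

9 roots at angles: 0°, 40°, 80°, 120°, 160°, 200°, 240°, 280°, 320°


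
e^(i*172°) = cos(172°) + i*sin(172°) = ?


cos(172°) = -0.9903
sin(172°) = 0.1392

e^(i*172°) = -0.9903 + 0.1392i


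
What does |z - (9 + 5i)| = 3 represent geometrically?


|z - z0| = r is a circle with center z0 and radius r.
Center = (9, 5), radius = 3

Circle with center (9, 5) and radius 3


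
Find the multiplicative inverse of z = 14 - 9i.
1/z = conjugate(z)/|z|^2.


|z|^2 = 196+81 = 277
1/z = (14 + 9i)/277

1/z = 0.0505 + 0.0325i


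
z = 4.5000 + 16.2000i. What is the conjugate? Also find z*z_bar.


z_bar = 4.5000 - 16.2000i
z*z_bar = 4.5^2 + 16.2^2 = 20.25 + 262.44 = 282.69

z_bar = 4.5000 - 16.2000i, z*z_bar = 282.69


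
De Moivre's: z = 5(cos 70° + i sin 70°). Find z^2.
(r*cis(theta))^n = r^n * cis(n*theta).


r^2 = 5^2 = 25
n*theta = 2*70° = 140° = 140° (mod 360)
a = 25*cos(140°) = -19.1511
b = 25*sin(140°) = 16.0697

25 cis(140°) = -19.1511 + 16.0697i


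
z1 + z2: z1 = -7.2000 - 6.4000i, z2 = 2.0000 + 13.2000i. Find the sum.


Real: -7.2 + 2 = -5.2
Imag: -6.4 + 13.2 = 6.8

-5.2000 + 6.8000i


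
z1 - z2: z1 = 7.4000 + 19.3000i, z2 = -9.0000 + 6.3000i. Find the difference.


Real: 7.4 + 9 = 16.4
Imag: 19.3 - 6.3 = 13

16.4000 + 13.0000i


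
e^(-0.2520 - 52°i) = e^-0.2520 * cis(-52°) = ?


e^-0.2520 = 0.77724
cos(-52°) = 0.6157
sin(-52°) = -0.788
Real = 0.77724*0.6157 = 0.4785
Imag = 0.77724*(-0.788) = -0.6125

0.4785 - 0.6125i


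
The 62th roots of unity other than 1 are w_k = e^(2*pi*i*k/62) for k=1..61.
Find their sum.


With w = e^(2*pi*i/62), all 62 of the 62th roots of unity w^0 = 1, w, ..., w^(61) sum to 0: 1 + w + ... + w^(61) = (1 - w^62)/(1 - w) = 0 since w^62 = 1, w ≠ 1.
Removing the root 1: w + w^2 + ... + w^(61) = 0 - 1 = -1

Sum = -1


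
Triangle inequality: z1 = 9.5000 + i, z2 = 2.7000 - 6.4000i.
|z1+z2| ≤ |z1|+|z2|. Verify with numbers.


|z1| = sqrt(9.5^2 + 1^2) = sqrt(91.25) = 9.5525
|z2| = sqrt(2.7^2 + (-6.4)^2) = sqrt(48.25) = 6.9462
z1+z2 = 12.2000 - 5.4000i
|z1+z2| = sqrt(178) = 13.3417
|z1|+|z2| = 9.5525 + 6.9462 = 16.4987

|z1+z2| = 13.3417 ≤ |z1|+|z2| = 16.4987 (verified)


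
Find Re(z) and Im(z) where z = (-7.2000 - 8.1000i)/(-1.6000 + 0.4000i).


Multiply by conjugate: (-7.2000 - 8.1000i)(-1.6000 - 0.4000i) / ((-1.6)^2 + 0.4^2)
Numerator real = -7.2*(-1.6) - (8.1)*0.4 = 8.28
Numerator imag = -8.1*(-1.6) - (-7.2)*0.4 = 15.84
Denominator = 2.72
Re(z) = 8.28/2.72 = 3.0441
Im(z) = 15.84/2.72 = 5.8235

Re(z) = 3.0441, Im(z) = 5.8235


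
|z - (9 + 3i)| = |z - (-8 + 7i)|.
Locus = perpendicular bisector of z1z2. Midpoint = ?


Equal distances means the locus is the perpendicular bisector of z1 and z2.
Midpoint = ((9+(-8))/2, (3+7)/2) = (0.5000, 5.0000)

Perpendicular bisector through (0.5000, 5.0000)


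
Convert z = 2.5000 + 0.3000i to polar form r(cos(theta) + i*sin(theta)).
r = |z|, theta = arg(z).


r = sqrt(6.25+0.09) = sqrt(6.34) = 2.5179
theta = atan2(0.3, 2.5) = 6.8428 degrees

r = 2.5179, theta = 6.8428 degrees


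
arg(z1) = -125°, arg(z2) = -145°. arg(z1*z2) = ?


arg(z1*z2) = -125° - 145° = -270°
Normalized to (-180°, 180°]: 90°

90°


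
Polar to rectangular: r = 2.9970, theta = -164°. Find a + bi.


a = 2.9970*cos(-164°) = 2.9970*(-0.96126) = -2.8809
b = 2.9970*sin(-164°) = 2.9970*(-0.27564) = -0.8261

-2.8809 - 0.8261i


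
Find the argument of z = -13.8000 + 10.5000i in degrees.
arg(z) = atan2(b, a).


Re = -13.8, Im = 10.5
arg = atan2(10.5, -13.8) = 142.7336 degrees

arg(z) = 142.7336 degrees


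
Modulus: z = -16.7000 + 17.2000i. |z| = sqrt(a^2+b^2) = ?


|z| = sqrt((-16.7)^2 + 17.2^2) = sqrt(278.89 + 295.84) = sqrt(574.73) = 23.9735

|z| = 23.9735


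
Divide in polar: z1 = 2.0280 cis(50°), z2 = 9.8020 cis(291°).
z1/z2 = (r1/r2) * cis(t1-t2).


r = 2.0280 / 9.8020 = 0.2069
theta = 50° - 291° = -241° = 119° (mod 360)

0.2069 cis(119°)


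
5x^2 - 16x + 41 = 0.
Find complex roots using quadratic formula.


disc = (-16)^2 - 4*5*41 = 256 - 820 = -564
sqrt(|disc|) = sqrt(564) = 23.7487
Real part = 16/(2*5) = 1.6000
Imag part = 23.7487/(2*5) = 2.3749

1.6000 ± 2.3749i


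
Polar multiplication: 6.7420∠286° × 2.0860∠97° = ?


r = 6.7420 * 2.0860 = 14.0638
theta = 286° + 97° = 383° = 23° (mod 360)

14.0638 cis(23°)


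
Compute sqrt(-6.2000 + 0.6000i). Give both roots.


|z| = sqrt(38.44+0.36) = 6.2290
sqrt((|z|+a)/2) = sqrt((6.2290+(-6.2))/2) = sqrt(0.0145) = 0.1203
sqrt((|z|-a)/2) = sqrt((6.2290-(-6.2))/2) = sqrt(6.2145) = 2.4929

±(0.1203 + 2.4929i) i.e. 0.1203 + 2.4929i and -0.1203 - 2.4929i


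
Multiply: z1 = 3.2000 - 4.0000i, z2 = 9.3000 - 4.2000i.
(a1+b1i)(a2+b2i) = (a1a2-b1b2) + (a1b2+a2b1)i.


Real = 3.2*9.3 - (-4)*(-4.2) = 29.76 - 16.8 = 12.96
Imag = 3.2*(-4.2) + 9.3*(-4) = -13.44 - (37.2) = -50.64

12.9600 - 50.6400i


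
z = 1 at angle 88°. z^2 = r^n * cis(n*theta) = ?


r^2 = 1^2 = 1
n*theta = 2*88° = 176° = 176° (mod 360)
a = 1*cos(176°) = -0.9976
b = 1*sin(176°) = 0.0698

1 cis(176°) = -0.9976 + 0.0698i


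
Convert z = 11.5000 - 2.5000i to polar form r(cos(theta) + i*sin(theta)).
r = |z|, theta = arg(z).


r = sqrt(132.25+6.25) = sqrt(138.5) = 11.7686
theta = atan2(-2.5, 11.5) = -12.2648 degrees

r = 11.7686, theta = -12.2648 degrees


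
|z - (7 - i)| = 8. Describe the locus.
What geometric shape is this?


|z - z0| = r is a circle with center z0 and radius r.
Center = (7, -1), radius = 8

Circle with center (7, -1) and radius 8


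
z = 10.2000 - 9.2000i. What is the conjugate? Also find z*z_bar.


z_bar = 10.2000 + 9.2000i
z*z_bar = 10.2^2 + (-9.2)^2 = 104.04 + 84.64 = 188.68

z_bar = 10.2000 + 9.2000i, z*z_bar = 188.68


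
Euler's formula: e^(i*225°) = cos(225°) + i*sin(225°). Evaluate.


cos(225°) = -0.7071
sin(225°) = -0.7071

e^(i*225°) = -0.7071 - 0.7071i


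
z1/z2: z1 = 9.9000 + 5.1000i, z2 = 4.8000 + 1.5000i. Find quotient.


Conjugate of z2 = 4.8000 - 1.5000i
Numerator: (9.9000 + 5.1000i)(4.8000 - 1.5000i) = 55.1700 + 9.6300i
Denominator: 4.8^2 + 1.5^2 = 25.29
Result = (55.1700 + 9.6300i)/25.29

2.1815 + 0.3808i


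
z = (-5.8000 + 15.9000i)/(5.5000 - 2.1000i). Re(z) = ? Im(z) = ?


Multiply by conjugate: (-5.8000 + 15.9000i)(5.5000 + 2.1000i) / (5.5^2 + (-2.1)^2)
Numerator real = -5.8*5.5 + 15.9*(-2.1) = -65.29
Numerator imag = 15.9*5.5 - (-5.8)*(-2.1) = 75.27
Denominator = 34.66
Re(z) = -65.29/34.66 = -1.8837
Im(z) = 75.27/34.66 = 2.1717

Re(z) = -1.8837, Im(z) = 2.1717


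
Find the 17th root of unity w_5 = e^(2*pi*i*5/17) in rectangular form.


Angle = 360*5/17 = 105.8824°
a = cos(105.8824°) = -0.2737
b = sin(105.8824°) = 0.9618

-0.2737 + 0.9618i


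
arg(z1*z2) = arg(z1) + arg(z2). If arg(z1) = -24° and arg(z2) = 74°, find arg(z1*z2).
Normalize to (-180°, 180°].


arg(z1*z2) = -24° + 74° = 50°
Normalized to (-180°, 180°]: 50°

50°


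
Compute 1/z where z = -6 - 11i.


|z|^2 = 36+121 = 157
1/z = (-6 + 11i)/157

1/z = -0.0382 + 0.0701i


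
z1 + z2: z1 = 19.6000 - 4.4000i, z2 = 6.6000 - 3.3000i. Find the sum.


Real: 19.6 + 6.6 = 26.2
Imag: -4.4 - 3.3 = -7.7

26.2000 - 7.7000i


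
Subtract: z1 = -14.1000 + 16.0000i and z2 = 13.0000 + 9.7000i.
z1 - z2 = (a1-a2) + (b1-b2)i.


Real: -14.1 - 13 = -27.1
Imag: 16 - 9.7 = 6.3

-27.1000 + 6.3000i


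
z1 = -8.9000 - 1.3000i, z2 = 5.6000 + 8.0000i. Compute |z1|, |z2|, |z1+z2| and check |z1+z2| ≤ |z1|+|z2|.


|z1| = sqrt((-8.9)^2 + (-1.3)^2) = sqrt(80.9) = 8.9944
|z2| = sqrt(5.6^2 + 8^2) = sqrt(95.36) = 9.7652
z1+z2 = -3.3000 + 6.7000i
|z1+z2| = sqrt(55.78) = 7.4686
|z1|+|z2| = 8.9944 + 9.7652 = 18.7596

|z1+z2| = 7.4686 ≤ |z1|+|z2| = 18.7596 (verified)


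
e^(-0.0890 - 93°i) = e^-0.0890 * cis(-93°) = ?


e^-0.0890 = 0.91485
cos(-93°) = -0.05234
sin(-93°) = -0.9986
Real = 0.91485*(-0.05234) = -0.0479
Imag = 0.91485*(-0.9986) = -0.9136

-0.0479 - 0.9136i


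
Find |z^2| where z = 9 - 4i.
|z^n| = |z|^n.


|z| = sqrt(81+16) = sqrt(97) = 9.8489
|z^2| = |z|^2 = (sqrt(97))^2 = 97

|z^2| = 97


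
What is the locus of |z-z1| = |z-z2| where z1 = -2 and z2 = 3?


Equal distances means the locus is the perpendicular bisector of z1 and z2.
Midpoint = ((-2+3)/2, (0+0)/2) = (0.5000, 0)

Perpendicular bisector through (0.5000, 0)


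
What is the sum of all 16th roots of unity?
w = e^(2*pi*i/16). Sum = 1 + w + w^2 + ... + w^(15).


The sum of all 16th roots of unity is 0.
Geometric series: (1 - w^16)/(1 - w) = (1-1)/(1-w) = 0 since w^16 = 1, w ≠ 1.
Alternatively: coefficient of z^15 in z^16 - 1 is 0.

0


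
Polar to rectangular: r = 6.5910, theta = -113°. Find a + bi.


a = 6.5910*cos(-113°) = 6.5910*(-0.39073) = -2.5753
b = 6.5910*sin(-113°) = 6.5910*(-0.9205) = -6.0670

-2.5753 - 6.0670i


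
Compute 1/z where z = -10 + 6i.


|z|^2 = 100+36 = 136
1/z = (-10 - 6i)/136

1/z = -0.0735 - 0.0441i


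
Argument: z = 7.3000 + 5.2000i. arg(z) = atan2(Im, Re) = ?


Re = 7.3, Im = 5.2
arg = atan2(5.2, 7.3) = 35.4634 degrees

arg(z) = 35.4634 degrees


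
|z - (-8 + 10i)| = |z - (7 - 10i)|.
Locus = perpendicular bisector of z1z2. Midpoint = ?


Equal distances means the locus is the perpendicular bisector of z1 and z2.
Midpoint = ((-8+7)/2, (10+(-10))/2) = (-0.5000, 0)

Perpendicular bisector through (-0.5000, 0)


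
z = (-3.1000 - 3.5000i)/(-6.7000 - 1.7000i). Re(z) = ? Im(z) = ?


Multiply by conjugate: (-3.1000 - 3.5000i)(-6.7000 + 1.7000i) / ((-6.7)^2 + (-1.7)^2)
Numerator real = -3.1*(-6.7) - (3.5)*(-1.7) = 26.72
Numerator imag = -3.5*(-6.7) - (-3.1)*(-1.7) = 18.18
Denominator = 47.78
Re(z) = 26.72/47.78 = 0.5592
Im(z) = 18.18/47.78 = 0.3805

Re(z) = 0.5592, Im(z) = 0.3805


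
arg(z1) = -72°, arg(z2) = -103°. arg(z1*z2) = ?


arg(z1*z2) = -72° - 103° = -175°
Normalized to (-180°, 180°]: -175°

-175°


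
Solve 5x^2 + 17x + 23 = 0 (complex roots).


disc = 17^2 - 4*5*23 = 289 - 460 = -171
sqrt(|disc|) = sqrt(171) = 13.0767
Real part = -17/(2*5) = -1.7000
Imag part = 13.0767/(2*5) = 1.3077

-1.7000 ± 1.3077i


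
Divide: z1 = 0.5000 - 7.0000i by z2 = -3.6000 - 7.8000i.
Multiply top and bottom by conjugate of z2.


Conjugate of z2 = -3.6000 + 7.8000i
Numerator: (0.5000 - 7.0000i)(-3.6000 + 7.8000i) = 52.8000 + 29.1000i
Denominator: (-3.6)^2 + (-7.8)^2 = 73.8
Result = (52.8000 + 29.1000i)/73.8

0.7154 + 0.3943i
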